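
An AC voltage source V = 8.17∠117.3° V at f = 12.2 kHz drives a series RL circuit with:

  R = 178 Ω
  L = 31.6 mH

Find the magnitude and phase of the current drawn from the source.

Step 1 — Angular frequency: ω = 2π·f = 2π·1.22e+04 = 7.665e+04 rad/s.
Step 2 — Component impedances:
  R: Z = R = 178 Ω
  L: Z = jωL = j·7.665e+04·0.0316 = 0 + j2422 Ω
Step 3 — Series combination: Z_total = R + L = 178 + j2422 Ω = 2429∠85.8° Ω.
Step 4 — Source phasor: V = 8.17∠117.3° V = -3.747 + j7.26 V.
Step 5 — Ohm's law: I = V / Z_total = (-3.747 + j7.26) / (178 + j2422) = 0.002868 + j0.001758 A.
Step 6 — Convert to polar: |I| = 0.003364 A, ∠I = 31.5°.

I = 0.003364∠31.5° A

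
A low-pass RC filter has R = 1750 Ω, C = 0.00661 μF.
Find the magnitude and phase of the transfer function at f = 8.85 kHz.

Step 1 — Angular frequency: ω = 2π·8850 = 5.561e+04 rad/s.
Step 2 — Transfer function: H(jω) = 1/(1 + jωRC).
Step 3 — Denominator: 1 + jωRC = 1 + j·5.561e+04·1750·6.61e-09 = 1 + j0.6432.
Step 4 — H = 0.7073 - j0.455.
Step 5 — Magnitude: |H| = 0.841 (-1.5 dB); phase: φ = -32.8°.

|H| = 0.841 (-1.5 dB), φ = -32.8°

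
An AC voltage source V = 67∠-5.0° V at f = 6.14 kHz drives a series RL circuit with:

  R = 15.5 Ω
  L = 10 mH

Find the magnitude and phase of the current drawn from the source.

Step 1 — Angular frequency: ω = 2π·f = 2π·6140 = 3.858e+04 rad/s.
Step 2 — Component impedances:
  R: Z = R = 15.5 Ω
  L: Z = jωL = j·3.858e+04·0.01 = 0 + j385.8 Ω
Step 3 — Series combination: Z_total = R + L = 15.5 + j385.8 Ω = 386.1∠87.7° Ω.
Step 4 — Source phasor: V = 67∠-5.0° V = 66.75 - j5.839 V.
Step 5 — Ohm's law: I = V / Z_total = (66.75 - j5.839) / (15.5 + j385.8) = -0.008172 - j0.1733 A.
Step 6 — Convert to polar: |I| = 0.1735 A, ∠I = -92.7°.

I = 0.1735∠-92.7° A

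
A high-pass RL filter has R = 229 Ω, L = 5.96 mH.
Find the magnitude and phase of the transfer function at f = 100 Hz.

Step 1 — Angular frequency: ω = 2π·100 = 628.3 rad/s.
Step 2 — Transfer function: H(jω) = jωL/(R + jωL).
Step 3 — Numerator jωL = j·3.745; denominator R + jωL = 229 + j3.745.
Step 4 — H = 0.0002673 + j0.01635.
Step 5 — Magnitude: |H| = 0.01635 (-35.7 dB); phase: φ = 89.1°.

|H| = 0.01635 (-35.7 dB), φ = 89.1°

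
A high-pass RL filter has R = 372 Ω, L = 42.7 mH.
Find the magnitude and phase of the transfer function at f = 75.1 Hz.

Step 1 — Angular frequency: ω = 2π·75.1 = 471.9 rad/s.
Step 2 — Transfer function: H(jω) = jωL/(R + jωL).
Step 3 — Numerator jωL = j·20.15; denominator R + jωL = 372 + j20.15.
Step 4 — H = 0.002925 + j0.054.
Step 5 — Magnitude: |H| = 0.05408 (-25.3 dB); phase: φ = 86.9°.

|H| = 0.05408 (-25.3 dB), φ = 86.9°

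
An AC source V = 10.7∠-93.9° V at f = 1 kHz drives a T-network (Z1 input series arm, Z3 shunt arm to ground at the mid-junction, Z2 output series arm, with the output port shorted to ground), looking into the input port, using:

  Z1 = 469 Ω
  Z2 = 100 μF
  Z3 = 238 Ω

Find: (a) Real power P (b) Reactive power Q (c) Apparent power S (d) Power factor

Step 1 — Angular frequency: ω = 2π·f = 2π·1000 = 6283 rad/s.
Step 2 — Component impedances:
  Z1: Z = R = 469 Ω
  Z2: Z = 1/(jωC) = -j/(ω·C) = 0 - j1.592 Ω
  Z3: Z = R = 238 Ω
Step 3 — With the output port shorted to ground, the output series arm Z2 runs from the junction to ground; the shunt arm Z3 also runs from the junction to ground. They appear in parallel: Z3 || Z2 = 0.01064 - j1.591 Ω.
Step 4 — Series with input arm Z1: Z_in = Z1 + (Z3 || Z2) = 469 - j1.591 Ω = 469∠-0.2° Ω.
Step 5 — Source phasor: V = 10.7∠-93.9° V = -0.7278 - j10.68 V.
Step 6 — Current: I = V / Z = -0.001474 - j0.02277 A = 0.02281∠-93.7° A.
Step 7 — Complex power: S = V·I* = 0.2441 - j0.0008283 VA.
Step 8 — Real power: P = Re(S) = 0.2441 W.
Step 9 — Reactive power: Q = Im(S) = -0.0008283 VAR.
Step 10 — Apparent power: |S| = 0.2441 VA.
Step 11 — Power factor: PF = P/|S| = 1 (leading).

(a) P = 0.2441 W  (b) Q = -0.0008283 VAR  (c) S = 0.2441 VA  (d) PF = 1 (leading)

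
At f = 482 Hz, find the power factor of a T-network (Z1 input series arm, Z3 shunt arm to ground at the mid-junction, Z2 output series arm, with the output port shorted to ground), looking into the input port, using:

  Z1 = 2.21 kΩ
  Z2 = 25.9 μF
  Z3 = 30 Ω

Step 1 — Angular frequency: ω = 2π·f = 2π·482 = 3028 rad/s.
Step 2 — Component impedances:
  Z1: Z = R = 2210 Ω
  Z2: Z = 1/(jωC) = -j/(ω·C) = 0 - j12.75 Ω
  Z3: Z = R = 30 Ω
Step 3 — With the output port shorted to ground, the output series arm Z2 runs from the junction to ground; the shunt arm Z3 also runs from the junction to ground. They appear in parallel: Z3 || Z2 = 4.589 - j10.8 Ω.
Step 4 — Series with input arm Z1: Z_in = Z1 + (Z3 || Z2) = 2215 - j10.8 Ω = 2215∠-0.3° Ω.
Step 5 — Power factor: PF = cos(φ) = Re(Z)/|Z| = 2215/2215 = 1.
Step 6 — Type: Im(Z) = -10.8 ⇒ leading (phase φ = -0.3°).

PF = 1 (leading, φ = -0.3°)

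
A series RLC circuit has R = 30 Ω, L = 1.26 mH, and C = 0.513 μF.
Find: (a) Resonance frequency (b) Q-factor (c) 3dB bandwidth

Step 1 — Resonance condition Im(Z)=0 gives ω₀ = 1/√(LC).
Step 2 — ω₀ = 1/√(0.00126·5.13e-07) = 3.933e+04 rad/s.
Step 3 — f₀ = ω₀/(2π) = 6260 Hz.
Step 4 — Series Q: Q = ω₀L/R = 3.933e+04·0.00126/30 = 1.652.
Step 5 — 3dB bandwidth: Δω = ω₀/Q = 2.381e+04 rad/s; BW = Δω/(2π) = 3789 Hz.

(a) f₀ = 6260 Hz  (b) Q = 1.652  (c) BW = 3789 Hz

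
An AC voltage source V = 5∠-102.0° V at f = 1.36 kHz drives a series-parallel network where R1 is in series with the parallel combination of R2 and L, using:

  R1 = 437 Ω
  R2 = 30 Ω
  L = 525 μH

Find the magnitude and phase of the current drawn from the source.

Step 1 — Angular frequency: ω = 2π·f = 2π·1360 = 8545 rad/s.
Step 2 — Component impedances:
  R1: Z = R = 437 Ω
  R2: Z = R = 30 Ω
  L: Z = jωL = j·8545·0.000525 = 0 + j4.486 Ω
Step 3 — Parallel branch: R2 || L = 1/(1/R2 + 1/L) = 0.6562 + j4.388 Ω.
Step 4 — Series with R1: Z_total = R1 + (R2 || L) = 437.7 + j4.388 Ω = 437.7∠0.6° Ω.
Step 5 — Source phasor: V = 5∠-102.0° V = -1.04 - j4.891 V.
Step 6 — Ohm's law: I = V / Z_total = (-1.04 - j4.891) / (437.7 + j4.388) = -0.002487 - j0.01115 A.
Step 7 — Convert to polar: |I| = 0.01142 A, ∠I = -102.6°.

I = 0.01142∠-102.6° A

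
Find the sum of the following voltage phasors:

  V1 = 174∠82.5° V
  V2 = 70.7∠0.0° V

Step 1 — Convert each phasor to rectangular form:
  V1 = 174·(cos(82.5°) + j·sin(82.5°)) = 22.71 + j172.5 V
  V2 = 70.7·(cos(0.0°) + j·sin(0.0°)) = 70.7 V
Step 2 — Sum components: V_total = 93.41 + j172.5 V.
Step 3 — Convert to polar: |V_total| = 196.2 V, ∠V_total = 61.6°.

V_total = 196.2∠61.6° V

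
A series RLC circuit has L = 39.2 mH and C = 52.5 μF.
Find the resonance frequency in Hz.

Step 1 — Resonance condition Im(Z)=0 gives ω₀ = 1/√(LC).
Step 2 — ω₀ = 1/√(0.0392·5.25e-05) = 697.1 rad/s.
Step 3 — f₀ = ω₀/(2π) = 110.9 Hz.

f₀ = 110.9 Hz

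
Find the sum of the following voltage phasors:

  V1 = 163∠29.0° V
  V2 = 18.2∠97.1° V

Step 1 — Convert each phasor to rectangular form:
  V1 = 163·(cos(29.0°) + j·sin(29.0°)) = 142.6 + j79.02 V
  V2 = 18.2·(cos(97.1°) + j·sin(97.1°)) = -2.25 + j18.06 V
Step 2 — Sum components: V_total = 140.3 + j97.08 V.
Step 3 — Convert to polar: |V_total| = 170.6 V, ∠V_total = 34.7°.

V_total = 170.6∠34.7° V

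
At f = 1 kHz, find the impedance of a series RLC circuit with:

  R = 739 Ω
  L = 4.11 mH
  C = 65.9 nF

Step 1 — Angular frequency: ω = 2π·f = 2π·1000 = 6283 rad/s.
Step 2 — Component impedances:
  R: Z = R = 739 Ω
  L: Z = jωL = j·6283·0.00411 = 0 + j25.82 Ω
  C: Z = 1/(jωC) = -j/(ω·C) = 0 - j2415 Ω
Step 3 — Series combination: Z_total = R + L + C = 739 - j2389 Ω = 2501∠-72.8° Ω.

Z = 739 - j2389 Ω = 2501∠-72.8° Ω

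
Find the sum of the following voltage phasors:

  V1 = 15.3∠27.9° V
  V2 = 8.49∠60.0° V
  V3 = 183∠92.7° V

Step 1 — Convert each phasor to rectangular form:
  V1 = 15.3·(cos(27.9°) + j·sin(27.9°)) = 13.52 + j7.159 V
  V2 = 8.49·(cos(60.0°) + j·sin(60.0°)) = 4.245 + j7.353 V
  V3 = 183·(cos(92.7°) + j·sin(92.7°)) = -8.62 + j182.8 V
Step 2 — Sum components: V_total = 9.146 + j197.3 V.
Step 3 — Convert to polar: |V_total| = 197.5 V, ∠V_total = 87.3°.

V_total = 197.5∠87.3° V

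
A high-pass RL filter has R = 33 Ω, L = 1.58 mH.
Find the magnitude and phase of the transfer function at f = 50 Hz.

Step 1 — Angular frequency: ω = 2π·50 = 314.2 rad/s.
Step 2 — Transfer function: H(jω) = jωL/(R + jωL).
Step 3 — Numerator jωL = j·0.4964; denominator R + jωL = 33 + j0.4964.
Step 4 — H = 0.0002262 + j0.01504.
Step 5 — Magnitude: |H| = 0.01504 (-36.5 dB); phase: φ = 89.1°.

|H| = 0.01504 (-36.5 dB), φ = 89.1°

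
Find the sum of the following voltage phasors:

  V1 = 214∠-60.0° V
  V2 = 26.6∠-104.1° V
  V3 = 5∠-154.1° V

Step 1 — Convert each phasor to rectangular form:
  V1 = 214·(cos(-60.0°) + j·sin(-60.0°)) = 107 - j185.3 V
  V2 = 26.6·(cos(-104.1°) + j·sin(-104.1°)) = -6.48 - j25.8 V
  V3 = 5·(cos(-154.1°) + j·sin(-154.1°)) = -4.498 - j2.184 V
Step 2 — Sum components: V_total = 96.02 - j213.3 V.
Step 3 — Convert to polar: |V_total| = 233.9 V, ∠V_total = -65.8°.

V_total = 233.9∠-65.8° V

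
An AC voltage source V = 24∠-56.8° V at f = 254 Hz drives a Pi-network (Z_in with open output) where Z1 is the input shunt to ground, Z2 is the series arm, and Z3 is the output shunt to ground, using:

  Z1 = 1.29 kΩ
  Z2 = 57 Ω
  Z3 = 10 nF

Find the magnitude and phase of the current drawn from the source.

Step 1 — Angular frequency: ω = 2π·f = 2π·254 = 1596 rad/s.
Step 2 — Component impedances:
  Z1: Z = R = 1290 Ω
  Z2: Z = R = 57 Ω
  Z3: Z = 1/(jωC) = -j/(ω·C) = 0 - j6.266e+04 Ω
Step 3 — With open output, the series arm Z2 and the output shunt Z3 appear in series to ground: Z2 + Z3 = 57 - j6.266e+04 Ω.
Step 4 — Parallel with input shunt Z1: Z_in = Z1 || (Z2 + Z3) = 1289 - j26.55 Ω = 1290∠-1.2° Ω.
Step 5 — Source phasor: V = 24∠-56.8° V = 13.14 - j20.08 V.
Step 6 — Ohm's law: I = V / Z_total = (13.14 - j20.08) / (1289 - j26.55) = 0.01051 - j0.01536 A.
Step 7 — Convert to polar: |I| = 0.01861 A, ∠I = -55.6°.

I = 0.01861∠-55.6° A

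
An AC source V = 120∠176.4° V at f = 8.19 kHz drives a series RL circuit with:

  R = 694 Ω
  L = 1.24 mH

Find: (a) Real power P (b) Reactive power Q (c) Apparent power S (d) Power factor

Step 1 — Angular frequency: ω = 2π·f = 2π·8190 = 5.146e+04 rad/s.
Step 2 — Component impedances:
  R: Z = R = 694 Ω
  L: Z = jωL = j·5.146e+04·0.00124 = 0 + j63.81 Ω
Step 3 — Series combination: Z_total = R + L = 694 + j63.81 Ω = 696.9∠5.3° Ω.
Step 4 — Source phasor: V = 120∠176.4° V = -119.8 + j7.535 V.
Step 5 — Current: I = V / Z = -0.1701 + j0.0265 A = 0.1722∠171.1° A.
Step 6 — Complex power: S = V·I* = 20.58 + j1.892 VA.
Step 7 — Real power: P = Re(S) = 20.58 W.
Step 8 — Reactive power: Q = Im(S) = 1.892 VAR.
Step 9 — Apparent power: |S| = 20.66 VA.
Step 10 — Power factor: PF = P/|S| = 0.9958 (lagging).

(a) P = 20.58 W  (b) Q = 1.892 VAR  (c) S = 20.66 VA  (d) PF = 0.9958 (lagging)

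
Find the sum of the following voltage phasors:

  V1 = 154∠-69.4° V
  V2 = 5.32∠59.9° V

Step 1 — Convert each phasor to rectangular form:
  V1 = 154·(cos(-69.4°) + j·sin(-69.4°)) = 54.18 - j144.2 V
  V2 = 5.32·(cos(59.9°) + j·sin(59.9°)) = 2.668 + j4.603 V
Step 2 — Sum components: V_total = 56.85 - j139.6 V.
Step 3 — Convert to polar: |V_total| = 150.7 V, ∠V_total = -67.8°.

V_total = 150.7∠-67.8° V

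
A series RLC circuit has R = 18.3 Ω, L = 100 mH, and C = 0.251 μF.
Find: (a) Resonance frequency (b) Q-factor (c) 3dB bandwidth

Step 1 — Resonance: ω₀ = 1/√(LC) = 1/√(0.1·2.51e-07) = 6312 rad/s.
Step 2 — f₀ = ω₀/(2π) = 1005 Hz.
Step 3 — Series Q: Q = ω₀L/R = 6312·0.1/18.3 = 34.49.
Step 4 — Bandwidth: Δω = ω₀/Q = 183 rad/s; BW = Δω/(2π) = 29.13 Hz.

(a) f₀ = 1005 Hz  (b) Q = 34.49  (c) BW = 29.13 Hz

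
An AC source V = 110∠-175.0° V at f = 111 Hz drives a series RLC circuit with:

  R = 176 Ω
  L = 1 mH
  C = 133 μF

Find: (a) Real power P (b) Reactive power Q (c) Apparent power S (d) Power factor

Step 1 — Angular frequency: ω = 2π·f = 2π·111 = 697.4 rad/s.
Step 2 — Component impedances:
  R: Z = R = 176 Ω
  L: Z = jωL = j·697.4·0.001 = 0 + j0.6974 Ω
  C: Z = 1/(jωC) = -j/(ω·C) = 0 - j10.78 Ω
Step 3 — Series combination: Z_total = R + L + C = 176 - j10.08 Ω = 176.3∠-3.3° Ω.
Step 4 — Source phasor: V = 110∠-175.0° V = -109.6 - j9.587 V.
Step 5 — Current: I = V / Z = -0.6175 - j0.08985 A = 0.624∠-171.7° A.
Step 6 — Complex power: S = V·I* = 68.53 - j3.926 VA.
Step 7 — Real power: P = Re(S) = 68.53 W.
Step 8 — Reactive power: Q = Im(S) = -3.926 VAR.
Step 9 — Apparent power: |S| = 68.64 VA.
Step 10 — Power factor: PF = P/|S| = 0.9984 (leading).

(a) P = 68.53 W  (b) Q = -3.926 VAR  (c) S = 68.64 VA  (d) PF = 0.9984 (leading)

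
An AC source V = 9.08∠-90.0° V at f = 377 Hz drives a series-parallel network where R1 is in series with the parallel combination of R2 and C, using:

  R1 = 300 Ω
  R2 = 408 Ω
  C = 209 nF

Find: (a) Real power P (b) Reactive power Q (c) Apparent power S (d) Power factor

Step 1 — Angular frequency: ω = 2π·f = 2π·377 = 2369 rad/s.
Step 2 — Component impedances:
  R1: Z = R = 300 Ω
  R2: Z = R = 408 Ω
  C: Z = 1/(jωC) = -j/(ω·C) = 0 - j2020 Ω
Step 3 — Parallel branch: R2 || C = 1/(1/R2 + 1/C) = 392 - j79.18 Ω.
Step 4 — Series with R1: Z_total = R1 + (R2 || C) = 692 - j79.18 Ω = 696.5∠-6.5° Ω.
Step 5 — Source phasor: V = 9.08∠-90.0° V = 0 - j9.08 V.
Step 6 — Current: I = V / Z = 0.001482 - j0.01295 A = 0.01304∠-83.5° A.
Step 7 — Complex power: S = V·I* = 0.1176 - j0.01346 VA.
Step 8 — Real power: P = Re(S) = 0.1176 W.
Step 9 — Reactive power: Q = Im(S) = -0.01346 VAR.
Step 10 — Apparent power: |S| = 0.1184 VA.
Step 11 — Power factor: PF = P/|S| = 0.9935 (leading).

(a) P = 0.1176 W  (b) Q = -0.01346 VAR  (c) S = 0.1184 VA  (d) PF = 0.9935 (leading)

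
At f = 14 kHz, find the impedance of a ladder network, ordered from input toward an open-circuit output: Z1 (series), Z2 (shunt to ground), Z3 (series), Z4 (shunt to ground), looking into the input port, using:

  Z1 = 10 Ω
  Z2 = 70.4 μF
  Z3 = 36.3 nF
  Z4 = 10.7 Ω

Step 1 — Angular frequency: ω = 2π·f = 2π·1.4e+04 = 8.796e+04 rad/s.
Step 2 — Component impedances:
  Z1: Z = R = 10 Ω
  Z2: Z = 1/(jωC) = -j/(ω·C) = 0 - j0.1615 Ω
  Z3: Z = 1/(jωC) = -j/(ω·C) = 0 - j313.2 Ω
  Z4: Z = R = 10.7 Ω
Step 3 — Ladder network (open output): work backward from the far end, alternating series and parallel combinations. Z_in = 10 - j0.1614 Ω = 10∠-0.9° Ω.

Z = 10 - j0.1614 Ω = 10∠-0.9° Ω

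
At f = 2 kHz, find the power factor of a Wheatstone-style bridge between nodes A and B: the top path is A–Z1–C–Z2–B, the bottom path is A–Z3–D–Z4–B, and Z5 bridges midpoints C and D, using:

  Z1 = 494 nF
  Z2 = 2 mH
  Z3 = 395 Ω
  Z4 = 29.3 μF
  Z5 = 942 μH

Step 1 — Angular frequency: ω = 2π·f = 2π·2000 = 1.257e+04 rad/s.
Step 2 — Component impedances:
  Z1: Z = 1/(jωC) = -j/(ω·C) = 0 - j161.1 Ω
  Z2: Z = jωL = j·1.257e+04·0.002 = 0 + j25.13 Ω
  Z3: Z = R = 395 Ω
  Z4: Z = 1/(jωC) = -j/(ω·C) = 0 - j2.716 Ω
  Z5: Z = jωL = j·1.257e+04·0.000942 = 0 + j11.84 Ω
Step 3 — Bridge requires nodal analysis (the Z5 bridge couples midpoints C and D, so the two paths cannot be reduced to a simple series/parallel combination). Setting node B to ground and injecting 1 A at node A, the 3-node admittance system at A, C, D solves to V_A = Z_AB = 51.1 - j134.6 Ω = 143.9∠-69.2° Ω.
Step 4 — Power factor: PF = cos(φ) = Re(Z)/|Z| = 51.1/143.93 = 0.355.
Step 5 — Type: Im(Z) = -134.6 ⇒ leading (phase φ = -69.2°).

PF = 0.355 (leading, φ = -69.2°)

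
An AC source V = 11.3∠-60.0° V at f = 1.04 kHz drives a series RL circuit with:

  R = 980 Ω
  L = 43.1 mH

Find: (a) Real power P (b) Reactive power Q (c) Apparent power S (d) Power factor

Step 1 — Angular frequency: ω = 2π·f = 2π·1040 = 6535 rad/s.
Step 2 — Component impedances:
  R: Z = R = 980 Ω
  L: Z = jωL = j·6535·0.0431 = 0 + j281.6 Ω
Step 3 — Series combination: Z_total = R + L = 980 + j281.6 Ω = 1020∠16.0° Ω.
Step 4 — Source phasor: V = 11.3∠-60.0° V = 5.65 - j9.786 V.
Step 5 — Current: I = V / Z = 0.002675 - j0.01075 A = 0.01108∠-76.0° A.
Step 6 — Complex power: S = V·I* = 0.1204 + j0.03459 VA.
Step 7 — Real power: P = Re(S) = 0.1204 W.
Step 8 — Reactive power: Q = Im(S) = 0.03459 VAR.
Step 9 — Apparent power: |S| = 0.1252 VA.
Step 10 — Power factor: PF = P/|S| = 0.9611 (lagging).

(a) P = 0.1204 W  (b) Q = 0.03459 VAR  (c) S = 0.1252 VA  (d) PF = 0.9611 (lagging)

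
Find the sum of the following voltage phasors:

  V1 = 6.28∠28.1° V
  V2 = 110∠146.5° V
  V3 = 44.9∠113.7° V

Step 1 — Convert each phasor to rectangular form:
  V1 = 6.28·(cos(28.1°) + j·sin(28.1°)) = 5.54 + j2.958 V
  V2 = 110·(cos(146.5°) + j·sin(146.5°)) = -91.73 + j60.71 V
  V3 = 44.9·(cos(113.7°) + j·sin(113.7°)) = -18.05 + j41.11 V
Step 2 — Sum components: V_total = -104.2 + j104.8 V.
Step 3 — Convert to polar: |V_total| = 147.8 V, ∠V_total = 134.8°.

V_total = 147.8∠134.8° V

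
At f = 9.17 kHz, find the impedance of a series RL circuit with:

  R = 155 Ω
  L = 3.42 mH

Step 1 — Angular frequency: ω = 2π·f = 2π·9170 = 5.762e+04 rad/s.
Step 2 — Component impedances:
  R: Z = R = 155 Ω
  L: Z = jωL = j·5.762e+04·0.00342 = 0 + j197 Ω
Step 3 — Series combination: Z_total = R + L = 155 + j197 Ω = 250.7∠51.8° Ω.

Z = 155 + j197 Ω = 250.7∠51.8° Ω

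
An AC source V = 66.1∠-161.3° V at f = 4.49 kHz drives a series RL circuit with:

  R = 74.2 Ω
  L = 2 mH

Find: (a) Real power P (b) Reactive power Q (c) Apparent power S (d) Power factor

Step 1 — Angular frequency: ω = 2π·f = 2π·4490 = 2.821e+04 rad/s.
Step 2 — Component impedances:
  R: Z = R = 74.2 Ω
  L: Z = jωL = j·2.821e+04·0.002 = 0 + j56.42 Ω
Step 3 — Series combination: Z_total = R + L = 74.2 + j56.42 Ω = 93.22∠37.3° Ω.
Step 4 — Source phasor: V = 66.1∠-161.3° V = -62.61 - j21.19 V.
Step 5 — Current: I = V / Z = -0.6723 + j0.2256 A = 0.7091∠161.4° A.
Step 6 — Complex power: S = V·I* = 37.31 + j28.37 VA.
Step 7 — Real power: P = Re(S) = 37.31 W.
Step 8 — Reactive power: Q = Im(S) = 28.37 VAR.
Step 9 — Apparent power: |S| = 46.87 VA.
Step 10 — Power factor: PF = P/|S| = 0.796 (lagging).

(a) P = 37.31 W  (b) Q = 28.37 VAR  (c) S = 46.87 VA  (d) PF = 0.796 (lagging)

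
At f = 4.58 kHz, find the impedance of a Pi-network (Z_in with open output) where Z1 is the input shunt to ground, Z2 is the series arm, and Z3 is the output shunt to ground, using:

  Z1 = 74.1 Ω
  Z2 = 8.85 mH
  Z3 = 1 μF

Step 1 — Angular frequency: ω = 2π·f = 2π·4580 = 2.878e+04 rad/s.
Step 2 — Component impedances:
  Z1: Z = R = 74.1 Ω
  Z2: Z = jωL = j·2.878e+04·0.00885 = 0 + j254.7 Ω
  Z3: Z = 1/(jωC) = -j/(ω·C) = 0 - j34.75 Ω
Step 3 — With open output, the series arm Z2 and the output shunt Z3 appear in series to ground: Z2 + Z3 = 0 + j219.9 Ω.
Step 4 — Parallel with input shunt Z1: Z_in = Z1 || (Z2 + Z3) = 66.55 + j22.42 Ω = 70.22∠18.6° Ω.

Z = 66.55 + j22.42 Ω = 70.22∠18.6° Ω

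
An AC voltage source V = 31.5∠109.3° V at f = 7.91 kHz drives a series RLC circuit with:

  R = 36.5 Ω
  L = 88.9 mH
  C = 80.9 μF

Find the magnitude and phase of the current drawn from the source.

Step 1 — Angular frequency: ω = 2π·f = 2π·7910 = 4.97e+04 rad/s.
Step 2 — Component impedances:
  R: Z = R = 36.5 Ω
  L: Z = jωL = j·4.97e+04·0.0889 = 0 + j4418 Ω
  C: Z = 1/(jωC) = -j/(ω·C) = 0 - j0.2487 Ω
Step 3 — Series combination: Z_total = R + L + C = 36.5 + j4418 Ω = 4418∠89.5° Ω.
Step 4 — Source phasor: V = 31.5∠109.3° V = -10.41 + j29.73 V.
Step 5 — Ohm's law: I = V / Z_total = (-10.41 + j29.73) / (36.5 + j4418) = 0.006709 + j0.002412 A.
Step 6 — Convert to polar: |I| = 0.00713 A, ∠I = 19.8°.

I = 0.00713∠19.8° A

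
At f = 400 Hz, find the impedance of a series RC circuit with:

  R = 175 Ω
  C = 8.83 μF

Step 1 — Angular frequency: ω = 2π·f = 2π·400 = 2513 rad/s.
Step 2 — Component impedances:
  R: Z = R = 175 Ω
  C: Z = 1/(jωC) = -j/(ω·C) = 0 - j45.06 Ω
Step 3 — Series combination: Z_total = R + C = 175 - j45.06 Ω = 180.7∠-14.4° Ω.

Z = 175 - j45.06 Ω = 180.7∠-14.4° Ω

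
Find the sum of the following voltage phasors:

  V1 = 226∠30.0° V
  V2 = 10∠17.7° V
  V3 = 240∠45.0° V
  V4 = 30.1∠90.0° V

Step 1 — Convert each phasor to rectangular form:
  V1 = 226·(cos(30.0°) + j·sin(30.0°)) = 195.7 + j113 V
  V2 = 10·(cos(17.7°) + j·sin(17.7°)) = 9.527 + j3.04 V
  V3 = 240·(cos(45.0°) + j·sin(45.0°)) = 169.7 + j169.7 V
  V4 = 30.1·(cos(90.0°) + j·sin(90.0°)) = 0 + j30.1 V
Step 2 — Sum components: V_total = 375 + j315.8 V.
Step 3 — Convert to polar: |V_total| = 490.3 V, ∠V_total = 40.1°.

V_total = 490.3∠40.1° V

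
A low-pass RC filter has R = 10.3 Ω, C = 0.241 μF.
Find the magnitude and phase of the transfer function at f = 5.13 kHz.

Step 1 — Angular frequency: ω = 2π·5130 = 3.223e+04 rad/s.
Step 2 — Transfer function: H(jω) = 1/(1 + jωRC).
Step 3 — Denominator: 1 + jωRC = 1 + j·3.223e+04·10.3·2.41e-07 = 1 + j0.08001.
Step 4 — H = 0.9936 - j0.0795.
Step 5 — Magnitude: |H| = 0.9968 (-0.0 dB); phase: φ = -4.6°.

|H| = 0.9968 (-0.0 dB), φ = -4.6°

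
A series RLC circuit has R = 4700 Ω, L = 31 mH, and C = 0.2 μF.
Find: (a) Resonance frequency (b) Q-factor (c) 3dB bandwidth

Step 1 — Resonance condition Im(Z)=0 gives ω₀ = 1/√(LC).
Step 2 — ω₀ = 1/√(0.031·2e-07) = 1.27e+04 rad/s.
Step 3 — f₀ = ω₀/(2π) = 2021 Hz.
Step 4 — Series Q: Q = ω₀L/R = 1.27e+04·0.031/4700 = 0.08377.
Step 5 — 3dB bandwidth: Δω = ω₀/Q = 1.516e+05 rad/s; BW = Δω/(2π) = 2.413e+04 Hz.

(a) f₀ = 2021 Hz  (b) Q = 0.08377  (c) BW = 2.413e+04 Hz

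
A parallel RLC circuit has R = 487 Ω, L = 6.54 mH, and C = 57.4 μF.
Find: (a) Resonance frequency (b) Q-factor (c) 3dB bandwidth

Step 1 — Resonance: ω₀ = 1/√(LC) = 1/√(0.00654·5.74e-05) = 1632 rad/s.
Step 2 — f₀ = ω₀/(2π) = 259.8 Hz.
Step 3 — Parallel Q: Q = R/(ω₀L) = 487/(1632·0.00654) = 45.62.
Step 4 — Bandwidth: Δω = ω₀/Q = 35.77 rad/s; BW = Δω/(2π) = 5.693 Hz.

(a) f₀ = 259.8 Hz  (b) Q = 45.62  (c) BW = 5.693 Hz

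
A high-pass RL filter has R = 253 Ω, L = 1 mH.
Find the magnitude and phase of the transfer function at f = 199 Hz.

Step 1 — Angular frequency: ω = 2π·199 = 1250 rad/s.
Step 2 — Transfer function: H(jω) = jωL/(R + jωL).
Step 3 — Numerator jωL = j·1.25; denominator R + jωL = 253 + j1.25.
Step 4 — H = 2.442e-05 + j0.004942.
Step 5 — Magnitude: |H| = 0.004942 (-46.1 dB); phase: φ = 89.7°.

|H| = 0.004942 (-46.1 dB), φ = 89.7°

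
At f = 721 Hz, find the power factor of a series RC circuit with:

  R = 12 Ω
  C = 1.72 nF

Step 1 — Angular frequency: ω = 2π·f = 2π·721 = 4530 rad/s.
Step 2 — Component impedances:
  R: Z = R = 12 Ω
  C: Z = 1/(jωC) = -j/(ω·C) = 0 - j1.283e+05 Ω
Step 3 — Series combination: Z_total = R + C = 12 - j1.283e+05 Ω = 1.283e+05∠-90.0° Ω.
Step 4 — Power factor: PF = cos(φ) = Re(Z)/|Z| = 12/1.2834e+05 = 9.35e-05.
Step 5 — Type: Im(Z) = -1.283e+05 ⇒ leading (phase φ = -90.0°).

PF = 9.35e-05 (leading, φ = -90.0°)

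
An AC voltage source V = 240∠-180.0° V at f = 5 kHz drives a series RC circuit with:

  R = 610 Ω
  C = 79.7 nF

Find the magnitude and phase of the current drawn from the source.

Step 1 — Angular frequency: ω = 2π·f = 2π·5000 = 3.142e+04 rad/s.
Step 2 — Component impedances:
  R: Z = R = 610 Ω
  C: Z = 1/(jωC) = -j/(ω·C) = 0 - j399.4 Ω
Step 3 — Series combination: Z_total = R + C = 610 - j399.4 Ω = 729.1∠-33.2° Ω.
Step 4 — Source phasor: V = 240∠-180.0° V = -240 V.
Step 5 — Ohm's law: I = V / Z_total = (-240) / (610 - j399.4) = -0.2754 - j0.1803 A.
Step 6 — Convert to polar: |I| = 0.3292 A, ∠I = -146.8°.

I = 0.3292∠-146.8° A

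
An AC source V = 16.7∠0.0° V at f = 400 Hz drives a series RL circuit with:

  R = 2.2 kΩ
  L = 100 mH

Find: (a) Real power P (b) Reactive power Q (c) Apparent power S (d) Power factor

Step 1 — Angular frequency: ω = 2π·f = 2π·400 = 2513 rad/s.
Step 2 — Component impedances:
  R: Z = R = 2200 Ω
  L: Z = jωL = j·2513·0.1 = 0 + j251.3 Ω
Step 3 — Series combination: Z_total = R + L = 2200 + j251.3 Ω = 2214∠6.5° Ω.
Step 4 — Source phasor: V = 16.7∠0.0° V = 16.7 V.
Step 5 — Current: I = V / Z = 0.007493 - j0.000856 A = 0.007542∠-6.5° A.
Step 6 — Complex power: S = V·I* = 0.1251 + j0.0143 VA.
Step 7 — Real power: P = Re(S) = 0.1251 W.
Step 8 — Reactive power: Q = Im(S) = 0.0143 VAR.
Step 9 — Apparent power: |S| = 0.1259 VA.
Step 10 — Power factor: PF = P/|S| = 0.9935 (lagging).

(a) P = 0.1251 W  (b) Q = 0.0143 VAR  (c) S = 0.1259 VA  (d) PF = 0.9935 (lagging)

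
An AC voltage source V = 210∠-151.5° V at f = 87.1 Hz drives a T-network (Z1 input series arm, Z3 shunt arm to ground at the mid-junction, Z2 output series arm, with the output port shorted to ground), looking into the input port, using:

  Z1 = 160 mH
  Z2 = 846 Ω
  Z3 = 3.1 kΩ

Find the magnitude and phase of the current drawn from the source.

Step 1 — Angular frequency: ω = 2π·f = 2π·87.1 = 547.3 rad/s.
Step 2 — Component impedances:
  Z1: Z = jωL = j·547.3·0.16 = 0 + j87.56 Ω
  Z2: Z = R = 846 Ω
  Z3: Z = R = 3100 Ω
Step 3 — With the output port shorted to ground, the output series arm Z2 runs from the junction to ground; the shunt arm Z3 also runs from the junction to ground. They appear in parallel: Z3 || Z2 = 664.6 Ω.
Step 4 — Series with input arm Z1: Z_in = Z1 + (Z3 || Z2) = 664.6 + j87.56 Ω = 670.4∠7.5° Ω.
Step 5 — Source phasor: V = 210∠-151.5° V = -184.6 - j100.2 V.
Step 6 — Ohm's law: I = V / Z_total = (-184.6 - j100.2) / (664.6 + j87.56) = -0.2925 - j0.1122 A.
Step 7 — Convert to polar: |I| = 0.3133 A, ∠I = -159.0°.

I = 0.3133∠-159.0° A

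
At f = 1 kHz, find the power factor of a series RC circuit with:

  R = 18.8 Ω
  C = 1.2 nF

Step 1 — Angular frequency: ω = 2π·f = 2π·1000 = 6283 rad/s.
Step 2 — Component impedances:
  R: Z = R = 18.8 Ω
  C: Z = 1/(jωC) = -j/(ω·C) = 0 - j1.326e+05 Ω
Step 3 — Series combination: Z_total = R + C = 18.8 - j1.326e+05 Ω = 1.326e+05∠-90.0° Ω.
Step 4 — Power factor: PF = cos(φ) = Re(Z)/|Z| = 18.8/1.3263e+05 = 0.0001417.
Step 5 — Type: Im(Z) = -1.326e+05 ⇒ leading (phase φ = -90.0°).

PF = 0.0001417 (leading, φ = -90.0°)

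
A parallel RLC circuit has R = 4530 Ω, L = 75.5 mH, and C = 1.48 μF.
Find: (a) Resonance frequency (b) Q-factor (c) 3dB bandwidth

Step 1 — Resonance: ω₀ = 1/√(LC) = 1/√(0.0755·1.48e-06) = 2992 rad/s.
Step 2 — f₀ = ω₀/(2π) = 476.1 Hz.
Step 3 — Parallel Q: Q = R/(ω₀L) = 4530/(2992·0.0755) = 20.06.
Step 4 — Bandwidth: Δω = ω₀/Q = 149.2 rad/s; BW = Δω/(2π) = 23.74 Hz.

(a) f₀ = 476.1 Hz  (b) Q = 20.06  (c) BW = 23.74 Hz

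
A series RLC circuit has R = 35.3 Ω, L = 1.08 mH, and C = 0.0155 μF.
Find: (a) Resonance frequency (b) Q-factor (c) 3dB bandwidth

Step 1 — Resonance: ω₀ = 1/√(LC) = 1/√(0.00108·1.55e-08) = 2.444e+05 rad/s.
Step 2 — f₀ = ω₀/(2π) = 3.89e+04 Hz.
Step 3 — Series Q: Q = ω₀L/R = 2.444e+05·0.00108/35.3 = 7.478.
Step 4 — Bandwidth: Δω = ω₀/Q = 3.269e+04 rad/s; BW = Δω/(2π) = 5202 Hz.

(a) f₀ = 3.89e+04 Hz  (b) Q = 7.478  (c) BW = 5202 Hz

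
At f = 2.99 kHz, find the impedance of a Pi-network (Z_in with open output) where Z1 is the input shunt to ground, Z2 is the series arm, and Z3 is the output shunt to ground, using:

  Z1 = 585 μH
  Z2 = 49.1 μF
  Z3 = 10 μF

Step 1 — Angular frequency: ω = 2π·f = 2π·2990 = 1.879e+04 rad/s.
Step 2 — Component impedances:
  Z1: Z = jωL = j·1.879e+04·0.000585 = 0 + j10.99 Ω
  Z2: Z = 1/(jωC) = -j/(ω·C) = 0 - j1.084 Ω
  Z3: Z = 1/(jωC) = -j/(ω·C) = 0 - j5.323 Ω
Step 3 — With open output, the series arm Z2 and the output shunt Z3 appear in series to ground: Z2 + Z3 = 0 - j6.407 Ω.
Step 4 — Parallel with input shunt Z1: Z_in = Z1 || (Z2 + Z3) = 0 - j15.36 Ω = 15.36∠-90.0° Ω.

Z = 0 - j15.36 Ω = 15.36∠-90.0° Ω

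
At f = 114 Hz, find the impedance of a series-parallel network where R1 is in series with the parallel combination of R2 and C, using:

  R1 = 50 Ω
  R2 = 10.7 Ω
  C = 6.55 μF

Step 1 — Angular frequency: ω = 2π·f = 2π·114 = 716.3 rad/s.
Step 2 — Component impedances:
  R1: Z = R = 50 Ω
  R2: Z = R = 10.7 Ω
  C: Z = 1/(jωC) = -j/(ω·C) = 0 - j213.1 Ω
Step 3 — Parallel branch: R2 || C = 1/(1/R2 + 1/C) = 10.67 - j0.5358 Ω.
Step 4 — Series with R1: Z_total = R1 + (R2 || C) = 60.67 - j0.5358 Ω = 60.68∠-0.5° Ω.

Z = 60.67 - j0.5358 Ω = 60.68∠-0.5° Ω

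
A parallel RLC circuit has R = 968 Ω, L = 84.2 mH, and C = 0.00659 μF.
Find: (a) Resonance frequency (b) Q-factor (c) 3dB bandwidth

Step 1 — Resonance: ω₀ = 1/√(LC) = 1/√(0.0842·6.59e-09) = 4.245e+04 rad/s.
Step 2 — f₀ = ω₀/(2π) = 6756 Hz.
Step 3 — Parallel Q: Q = R/(ω₀L) = 968/(4.245e+04·0.0842) = 0.2708.
Step 4 — Bandwidth: Δω = ω₀/Q = 1.568e+05 rad/s; BW = Δω/(2π) = 2.495e+04 Hz.

(a) f₀ = 6756 Hz  (b) Q = 0.2708  (c) BW = 2.495e+04 Hz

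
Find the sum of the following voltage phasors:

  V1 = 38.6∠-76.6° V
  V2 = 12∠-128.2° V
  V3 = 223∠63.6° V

Step 1 — Convert each phasor to rectangular form:
  V1 = 38.6·(cos(-76.6°) + j·sin(-76.6°)) = 8.945 - j37.55 V
  V2 = 12·(cos(-128.2°) + j·sin(-128.2°)) = -7.421 - j9.43 V
  V3 = 223·(cos(63.6°) + j·sin(63.6°)) = 99.15 + j199.7 V
Step 2 — Sum components: V_total = 100.7 + j152.8 V.
Step 3 — Convert to polar: |V_total| = 183 V, ∠V_total = 56.6°.

V_total = 183∠56.6° V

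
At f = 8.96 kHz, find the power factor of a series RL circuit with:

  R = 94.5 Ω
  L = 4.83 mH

Step 1 — Angular frequency: ω = 2π·f = 2π·8960 = 5.63e+04 rad/s.
Step 2 — Component impedances:
  R: Z = R = 94.5 Ω
  L: Z = jωL = j·5.63e+04·0.00483 = 0 + j271.9 Ω
Step 3 — Series combination: Z_total = R + L = 94.5 + j271.9 Ω = 287.9∠70.8° Ω.
Step 4 — Power factor: PF = cos(φ) = Re(Z)/|Z| = 94.5/287.87 = 0.3283.
Step 5 — Type: Im(Z) = 271.9 ⇒ lagging (phase φ = 70.8°).

PF = 0.3283 (lagging, φ = 70.8°)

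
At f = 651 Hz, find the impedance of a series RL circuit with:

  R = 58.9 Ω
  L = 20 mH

Step 1 — Angular frequency: ω = 2π·f = 2π·651 = 4090 rad/s.
Step 2 — Component impedances:
  R: Z = R = 58.9 Ω
  L: Z = jωL = j·4090·0.02 = 0 + j81.81 Ω
Step 3 — Series combination: Z_total = R + L = 58.9 + j81.81 Ω = 100.8∠54.2° Ω.

Z = 58.9 + j81.81 Ω = 100.8∠54.2° Ω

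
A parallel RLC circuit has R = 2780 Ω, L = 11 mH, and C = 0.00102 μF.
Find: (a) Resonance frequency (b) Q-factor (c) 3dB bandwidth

Step 1 — Resonance: ω₀ = 1/√(LC) = 1/√(0.011·1.02e-09) = 2.985e+05 rad/s.
Step 2 — f₀ = ω₀/(2π) = 4.751e+04 Hz.
Step 3 — Parallel Q: Q = R/(ω₀L) = 2780/(2.985e+05·0.011) = 0.8465.
Step 4 — Bandwidth: Δω = ω₀/Q = 3.527e+05 rad/s; BW = Δω/(2π) = 5.613e+04 Hz.

(a) f₀ = 4.751e+04 Hz  (b) Q = 0.8465  (c) BW = 5.613e+04 Hz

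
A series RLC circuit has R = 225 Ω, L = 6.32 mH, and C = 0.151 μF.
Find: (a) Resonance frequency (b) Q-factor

Step 1 — Resonance condition Im(Z)=0 gives ω₀ = 1/√(LC).
Step 2 — ω₀ = 1/√(0.00632·1.51e-07) = 3.237e+04 rad/s.
Step 3 — f₀ = ω₀/(2π) = 5152 Hz.
Step 4 — Series Q: Q = ω₀L/R = 3.237e+04·0.00632/225 = 0.9093.

(a) f₀ = 5152 Hz  (b) Q = 0.9093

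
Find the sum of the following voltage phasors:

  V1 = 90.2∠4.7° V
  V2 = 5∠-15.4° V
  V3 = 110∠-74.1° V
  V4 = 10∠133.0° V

Step 1 — Convert each phasor to rectangular form:
  V1 = 90.2·(cos(4.7°) + j·sin(4.7°)) = 89.9 + j7.391 V
  V2 = 5·(cos(-15.4°) + j·sin(-15.4°)) = 4.82 - j1.328 V
  V3 = 110·(cos(-74.1°) + j·sin(-74.1°)) = 30.14 - j105.8 V
  V4 = 10·(cos(133.0°) + j·sin(133.0°)) = -6.82 + j7.314 V
Step 2 — Sum components: V_total = 118 - j92.41 V.
Step 3 — Convert to polar: |V_total| = 149.9 V, ∠V_total = -38.1°.

V_total = 149.9∠-38.1° V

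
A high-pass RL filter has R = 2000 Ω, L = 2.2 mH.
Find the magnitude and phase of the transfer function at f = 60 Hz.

Step 1 — Angular frequency: ω = 2π·60 = 377 rad/s.
Step 2 — Transfer function: H(jω) = jωL/(R + jωL).
Step 3 — Numerator jωL = j·0.8294; denominator R + jωL = 2000 + j0.8294.
Step 4 — H = 1.72e-07 + j0.0004147.
Step 5 — Magnitude: |H| = 0.0004147 (-67.6 dB); phase: φ = 90.0°.

|H| = 0.0004147 (-67.6 dB), φ = 90.0°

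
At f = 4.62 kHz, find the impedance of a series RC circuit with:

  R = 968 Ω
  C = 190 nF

Step 1 — Angular frequency: ω = 2π·f = 2π·4620 = 2.903e+04 rad/s.
Step 2 — Component impedances:
  R: Z = R = 968 Ω
  C: Z = 1/(jωC) = -j/(ω·C) = 0 - j181.3 Ω
Step 3 — Series combination: Z_total = R + C = 968 - j181.3 Ω = 984.8∠-10.6° Ω.

Z = 968 - j181.3 Ω = 984.8∠-10.6° Ω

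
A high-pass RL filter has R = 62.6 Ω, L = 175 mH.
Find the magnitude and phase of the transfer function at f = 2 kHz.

Step 1 — Angular frequency: ω = 2π·2000 = 1.257e+04 rad/s.
Step 2 — Transfer function: H(jω) = jωL/(R + jωL).
Step 3 — Numerator jωL = j·2199; denominator R + jωL = 62.6 + j2199.
Step 4 — H = 0.9992 + j0.02844.
Step 5 — Magnitude: |H| = 0.9996 (-0.0 dB); phase: φ = 1.6°.

|H| = 0.9996 (-0.0 dB), φ = 1.6°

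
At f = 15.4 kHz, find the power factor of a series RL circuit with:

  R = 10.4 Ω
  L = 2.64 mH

Step 1 — Angular frequency: ω = 2π·f = 2π·1.54e+04 = 9.676e+04 rad/s.
Step 2 — Component impedances:
  R: Z = R = 10.4 Ω
  L: Z = jωL = j·9.676e+04·0.00264 = 0 + j255.4 Ω
Step 3 — Series combination: Z_total = R + L = 10.4 + j255.4 Ω = 255.7∠87.7° Ω.
Step 4 — Power factor: PF = cos(φ) = Re(Z)/|Z| = 10.4/255.66 = 0.04068.
Step 5 — Type: Im(Z) = 255.4 ⇒ lagging (phase φ = 87.7°).

PF = 0.04068 (lagging, φ = 87.7°)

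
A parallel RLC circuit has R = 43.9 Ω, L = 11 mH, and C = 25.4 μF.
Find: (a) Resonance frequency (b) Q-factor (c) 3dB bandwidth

Step 1 — Resonance: ω₀ = 1/√(LC) = 1/√(0.011·2.54e-05) = 1892 rad/s.
Step 2 — f₀ = ω₀/(2π) = 301.1 Hz.
Step 3 — Parallel Q: Q = R/(ω₀L) = 43.9/(1892·0.011) = 2.11.
Step 4 — Bandwidth: Δω = ω₀/Q = 896.8 rad/s; BW = Δω/(2π) = 142.7 Hz.

(a) f₀ = 301.1 Hz  (b) Q = 2.11  (c) BW = 142.7 Hz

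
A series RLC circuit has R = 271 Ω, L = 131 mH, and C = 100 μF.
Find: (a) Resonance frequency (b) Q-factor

Step 1 — Resonance condition Im(Z)=0 gives ω₀ = 1/√(LC).
Step 2 — ω₀ = 1/√(0.131·0.0001) = 276.3 rad/s.
Step 3 — f₀ = ω₀/(2π) = 43.97 Hz.
Step 4 — Series Q: Q = ω₀L/R = 276.3·0.131/271 = 0.1336.

(a) f₀ = 43.97 Hz  (b) Q = 0.1336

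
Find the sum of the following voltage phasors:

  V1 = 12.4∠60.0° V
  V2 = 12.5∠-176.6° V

Step 1 — Convert each phasor to rectangular form:
  V1 = 12.4·(cos(60.0°) + j·sin(60.0°)) = 6.2 + j10.74 V
  V2 = 12.5·(cos(-176.6°) + j·sin(-176.6°)) = -12.48 - j0.7413 V
Step 2 — Sum components: V_total = -6.278 + j9.997 V.
Step 3 — Convert to polar: |V_total| = 11.81 V, ∠V_total = 122.1°.

V_total = 11.81∠122.1° V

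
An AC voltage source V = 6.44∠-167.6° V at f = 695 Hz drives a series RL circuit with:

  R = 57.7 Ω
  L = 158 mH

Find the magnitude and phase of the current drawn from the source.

Step 1 — Angular frequency: ω = 2π·f = 2π·695 = 4367 rad/s.
Step 2 — Component impedances:
  R: Z = R = 57.7 Ω
  L: Z = jωL = j·4367·0.158 = 0 + j690 Ω
Step 3 — Series combination: Z_total = R + L = 57.7 + j690 Ω = 692.4∠85.2° Ω.
Step 4 — Source phasor: V = 6.44∠-167.6° V = -6.29 - j1.383 V.
Step 5 — Ohm's law: I = V / Z_total = (-6.29 - j1.383) / (57.7 + j690) = -0.002747 + j0.008886 A.
Step 6 — Convert to polar: |I| = 0.009301 A, ∠I = 107.2°.

I = 0.009301∠107.2° A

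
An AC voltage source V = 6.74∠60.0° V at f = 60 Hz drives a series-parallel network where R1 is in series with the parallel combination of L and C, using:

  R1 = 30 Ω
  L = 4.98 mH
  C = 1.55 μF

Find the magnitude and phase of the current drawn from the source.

Step 1 — Angular frequency: ω = 2π·f = 2π·60 = 377 rad/s.
Step 2 — Component impedances:
  R1: Z = R = 30 Ω
  L: Z = jωL = j·377·0.00498 = 0 + j1.877 Ω
  C: Z = 1/(jωC) = -j/(ω·C) = 0 - j1711 Ω
Step 3 — Parallel branch: L || C = 1/(1/L + 1/C) = 0 + j1.879 Ω.
Step 4 — Series with R1: Z_total = R1 + (L || C) = 30 + j1.879 Ω = 30.06∠3.6° Ω.
Step 5 — Source phasor: V = 6.74∠60.0° V = 3.37 + j5.837 V.
Step 6 — Ohm's law: I = V / Z_total = (3.37 + j5.837) / (30 + j1.879) = 0.124 + j0.1868 A.
Step 7 — Convert to polar: |I| = 0.2242 A, ∠I = 56.4°.

I = 0.2242∠56.4° A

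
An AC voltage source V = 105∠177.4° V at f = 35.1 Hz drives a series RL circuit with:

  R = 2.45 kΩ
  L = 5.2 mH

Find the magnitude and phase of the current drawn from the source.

Step 1 — Angular frequency: ω = 2π·f = 2π·35.1 = 220.5 rad/s.
Step 2 — Component impedances:
  R: Z = R = 2450 Ω
  L: Z = jωL = j·220.5·0.0052 = 0 + j1.147 Ω
Step 3 — Series combination: Z_total = R + L = 2450 + j1.147 Ω = 2450∠0.0° Ω.
Step 4 — Source phasor: V = 105∠177.4° V = -104.9 + j4.763 V.
Step 5 — Ohm's law: I = V / Z_total = (-104.9 + j4.763) / (2450 + j1.147) = -0.04281 + j0.001964 A.
Step 6 — Convert to polar: |I| = 0.04286 A, ∠I = 177.4°.

I = 0.04286∠177.4° A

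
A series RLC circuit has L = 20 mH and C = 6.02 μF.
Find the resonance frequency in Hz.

Step 1 — Resonance condition Im(Z)=0 gives ω₀ = 1/√(LC).
Step 2 — ω₀ = 1/√(0.02·6.02e-06) = 2882 rad/s.
Step 3 — f₀ = ω₀/(2π) = 458.7 Hz.

f₀ = 458.7 Hz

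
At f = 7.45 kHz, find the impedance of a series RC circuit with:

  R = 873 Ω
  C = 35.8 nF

Step 1 — Angular frequency: ω = 2π·f = 2π·7450 = 4.681e+04 rad/s.
Step 2 — Component impedances:
  R: Z = R = 873 Ω
  C: Z = 1/(jωC) = -j/(ω·C) = 0 - j596.7 Ω
Step 3 — Series combination: Z_total = R + C = 873 - j596.7 Ω = 1057∠-34.4° Ω.

Z = 873 - j596.7 Ω = 1057∠-34.4° Ω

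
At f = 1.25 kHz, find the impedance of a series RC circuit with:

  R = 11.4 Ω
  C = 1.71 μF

Step 1 — Angular frequency: ω = 2π·f = 2π·1250 = 7854 rad/s.
Step 2 — Component impedances:
  R: Z = R = 11.4 Ω
  C: Z = 1/(jωC) = -j/(ω·C) = 0 - j74.46 Ω
Step 3 — Series combination: Z_total = R + C = 11.4 - j74.46 Ω = 75.33∠-81.3° Ω.

Z = 11.4 - j74.46 Ω = 75.33∠-81.3° Ω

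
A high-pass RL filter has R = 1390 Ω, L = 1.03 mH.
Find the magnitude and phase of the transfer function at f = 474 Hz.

Step 1 — Angular frequency: ω = 2π·474 = 2978 rad/s.
Step 2 — Transfer function: H(jω) = jωL/(R + jωL).
Step 3 — Numerator jωL = j·3.068; denominator R + jωL = 1390 + j3.068.
Step 4 — H = 4.87e-06 + j0.002207.
Step 5 — Magnitude: |H| = 0.002207 (-53.1 dB); phase: φ = 89.9°.

|H| = 0.002207 (-53.1 dB), φ = 89.9°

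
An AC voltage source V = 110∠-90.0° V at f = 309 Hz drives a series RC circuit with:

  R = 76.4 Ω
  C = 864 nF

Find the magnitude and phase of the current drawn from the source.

Step 1 — Angular frequency: ω = 2π·f = 2π·309 = 1942 rad/s.
Step 2 — Component impedances:
  R: Z = R = 76.4 Ω
  C: Z = 1/(jωC) = -j/(ω·C) = 0 - j596.1 Ω
Step 3 — Series combination: Z_total = R + C = 76.4 - j596.1 Ω = 601∠-82.7° Ω.
Step 4 — Source phasor: V = 110∠-90.0° V = 0 - j110 V.
Step 5 — Ohm's law: I = V / Z_total = (0 - j110) / (76.4 - j596.1) = 0.1815 - j0.02327 A.
Step 6 — Convert to polar: |I| = 0.183 A, ∠I = -7.3°.

I = 0.183∠-7.3° A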